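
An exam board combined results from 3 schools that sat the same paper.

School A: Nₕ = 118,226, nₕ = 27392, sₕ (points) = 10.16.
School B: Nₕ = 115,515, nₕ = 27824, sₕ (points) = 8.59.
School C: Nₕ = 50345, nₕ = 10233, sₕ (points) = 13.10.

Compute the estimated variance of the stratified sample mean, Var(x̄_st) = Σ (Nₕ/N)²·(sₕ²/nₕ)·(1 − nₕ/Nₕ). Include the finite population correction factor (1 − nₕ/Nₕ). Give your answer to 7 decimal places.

0.0012539

N = 284086. Term for each stratum: Wₕ²sₕ²/nₕ·(1−nₕ/Nₕ).
Var(x̄_st) = 0.0005014475 + 0.0003328592 + 0.0004196339 = 0.0012539406 → 0.0012539.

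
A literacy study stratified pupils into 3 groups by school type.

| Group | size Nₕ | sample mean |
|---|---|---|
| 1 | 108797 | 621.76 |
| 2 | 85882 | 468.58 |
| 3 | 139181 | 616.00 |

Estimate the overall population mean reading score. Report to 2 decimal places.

579.95

N = 333860; weights Wₕ = Nₕ/N = (0.3259, 0.2572, 0.4169).
x̄_st = Σ Wₕ·x̄ₕ = 0.3259·621.76 + 0.2572·468.58 + 0.4169·616.00 ≈ 579.9548...
→ 579.95.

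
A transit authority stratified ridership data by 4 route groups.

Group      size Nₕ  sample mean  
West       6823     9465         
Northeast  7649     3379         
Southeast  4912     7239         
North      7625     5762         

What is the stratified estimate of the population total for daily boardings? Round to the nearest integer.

169918884

Estimate total by summing Nₕ·x̄ₕ over strata.
6823·9465 + 7649·3379 + 4912·7239 + 7625·5762 = 64579695 + 25845971 + 35557968 + 43935250 = 169918884.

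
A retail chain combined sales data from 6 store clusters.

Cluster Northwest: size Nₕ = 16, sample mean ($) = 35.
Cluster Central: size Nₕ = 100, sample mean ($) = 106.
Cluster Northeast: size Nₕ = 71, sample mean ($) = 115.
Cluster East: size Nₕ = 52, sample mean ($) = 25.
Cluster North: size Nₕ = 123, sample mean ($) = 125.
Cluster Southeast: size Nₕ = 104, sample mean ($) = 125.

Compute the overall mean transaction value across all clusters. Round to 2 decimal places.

105.15

N = 466; weights Wₕ = Nₕ/N = (0.0343, 0.2146, 0.1524, 0.1116, 0.2639, 0.2232).
x̄_st = Σ Wₕ·x̄ₕ = 0.0343·35 + 0.2146·106 + 0.1524·115 + 0.1116·25 + 0.2639·125 + 0.2232·125 ≈ 105.1502...
→ 105.15.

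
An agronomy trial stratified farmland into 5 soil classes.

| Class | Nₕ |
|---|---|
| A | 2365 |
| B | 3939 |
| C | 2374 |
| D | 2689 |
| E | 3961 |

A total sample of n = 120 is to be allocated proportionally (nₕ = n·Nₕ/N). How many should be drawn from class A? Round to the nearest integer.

Share of class A = 2365/15328 = 0.15429.
Allocate 120 × 0.15429 = 18.515... → 19.

19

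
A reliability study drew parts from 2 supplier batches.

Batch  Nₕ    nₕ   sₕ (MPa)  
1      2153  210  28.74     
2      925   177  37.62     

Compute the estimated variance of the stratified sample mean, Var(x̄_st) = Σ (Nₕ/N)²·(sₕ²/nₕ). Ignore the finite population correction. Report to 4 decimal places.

N = 3078. Term for each stratum: Wₕ²sₕ²/nₕ.
Var(x̄_st) = 1.9244430 + 0.7221220 = 2.6465650 → 2.6466.

2.6466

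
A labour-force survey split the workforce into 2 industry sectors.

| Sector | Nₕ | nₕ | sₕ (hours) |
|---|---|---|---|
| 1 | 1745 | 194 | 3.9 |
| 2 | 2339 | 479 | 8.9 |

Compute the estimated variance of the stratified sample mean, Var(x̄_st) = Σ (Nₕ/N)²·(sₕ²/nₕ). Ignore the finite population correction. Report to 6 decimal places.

N = 4084; Wₕ = Nₕ/N.
sector 1: (1745/4084)²·3.9²/194 = 0.014313534
sector 2: (2339/4084)²·8.9²/479 = 0.054241723
Sum = 0.068555257 → 0.068555.

0.068555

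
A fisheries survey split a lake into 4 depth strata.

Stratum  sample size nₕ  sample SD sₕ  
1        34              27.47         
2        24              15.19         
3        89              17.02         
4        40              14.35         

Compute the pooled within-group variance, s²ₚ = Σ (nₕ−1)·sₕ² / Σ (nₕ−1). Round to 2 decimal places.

348.26

Degrees of freedom: 33 + 23 + 88 + 39 = 183.
Σ(nₕ−1)sₕ² = 33·754.6009 + 23·230.7361 + 88·289.6804 + 39·205.9225 = 63731.6127.
s²ₚ = 63731.6127 / 183 = 348.2602... → 348.26.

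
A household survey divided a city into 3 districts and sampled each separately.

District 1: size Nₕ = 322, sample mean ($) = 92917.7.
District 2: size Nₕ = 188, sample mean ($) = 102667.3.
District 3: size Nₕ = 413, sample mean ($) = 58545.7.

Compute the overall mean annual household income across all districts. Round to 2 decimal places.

79523.65

N = 923; weights Wₕ = Nₕ/N = (0.3489, 0.2037, 0.4475).
x̄_st = Σ Wₕ·x̄ₕ = 0.3489·92917.7 + 0.2037·102667.3 + 0.4475·58545.7 ≈ 79523.6467...
→ 79523.65.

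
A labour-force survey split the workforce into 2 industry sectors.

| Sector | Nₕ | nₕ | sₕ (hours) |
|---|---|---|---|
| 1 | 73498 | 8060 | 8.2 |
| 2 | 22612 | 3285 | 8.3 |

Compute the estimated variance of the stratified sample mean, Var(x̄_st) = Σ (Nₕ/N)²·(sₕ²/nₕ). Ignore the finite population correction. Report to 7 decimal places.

0.0060395

N = 96110. Term for each stratum: Wₕ²sₕ²/nₕ.
Var(x̄_st) = 0.0048787274 + 0.0011608113 = 0.0060395386 → 0.0060395.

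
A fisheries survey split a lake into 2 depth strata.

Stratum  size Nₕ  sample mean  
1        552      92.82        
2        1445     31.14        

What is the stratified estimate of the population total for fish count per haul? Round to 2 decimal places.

96233.94

1: 552·92.82 = 51236.64
2: 1445·31.14 = 44997.3
τ̂ = Σ Nₕx̄ₕ = 96233.94.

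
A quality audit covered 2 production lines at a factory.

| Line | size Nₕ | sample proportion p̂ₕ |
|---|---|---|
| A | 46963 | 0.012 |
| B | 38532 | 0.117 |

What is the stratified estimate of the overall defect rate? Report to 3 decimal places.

0.059

Wₕ = Nₕ/N with N = 85495: 0.5493, 0.4507.
p̂_st = 0.5493·0.012 + 0.4507·0.117 ≈ 0.05932... → 0.059.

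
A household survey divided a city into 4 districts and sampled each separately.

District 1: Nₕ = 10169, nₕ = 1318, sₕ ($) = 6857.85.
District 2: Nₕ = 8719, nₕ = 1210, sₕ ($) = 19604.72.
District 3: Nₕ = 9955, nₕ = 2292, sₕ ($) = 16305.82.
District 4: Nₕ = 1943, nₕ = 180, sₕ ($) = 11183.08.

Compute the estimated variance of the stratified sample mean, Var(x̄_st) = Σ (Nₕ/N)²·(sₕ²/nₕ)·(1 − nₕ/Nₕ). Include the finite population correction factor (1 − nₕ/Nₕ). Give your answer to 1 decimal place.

37178.8

N = 30786; Wₕ = Nₕ/N.
district 1: (10169/30786)²·6857.85²/1318·(1 − 1318/10169) = 3388.6336
district 2: (8719/30786)²·19604.72²/1210·(1 − 1210/8719) = 21942.0990
district 3: (9955/30786)²·16305.82²/2292·(1 − 2292/9955) = 9336.9328
district 4: (1943/30786)²·11183.08²/180·(1 − 180/1943) = 2511.1285
Sum = 37178.7939 → 37178.8.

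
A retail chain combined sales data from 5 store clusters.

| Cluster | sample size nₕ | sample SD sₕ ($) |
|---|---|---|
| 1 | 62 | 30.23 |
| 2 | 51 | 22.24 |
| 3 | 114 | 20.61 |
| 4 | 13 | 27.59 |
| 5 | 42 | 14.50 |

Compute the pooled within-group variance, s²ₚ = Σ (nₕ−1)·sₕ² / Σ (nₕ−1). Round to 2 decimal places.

Degrees of freedom: 61 + 50 + 113 + 12 + 41 = 277.
Σ(nₕ−1)sₕ² = 61·913.8529 + 50·494.6176 + 113·424.7721 + 12·761.2081 + 41·210.25 = 146229.9014.
s²ₚ = 146229.9014 / 277 = 527.9058... → 527.91.

527.91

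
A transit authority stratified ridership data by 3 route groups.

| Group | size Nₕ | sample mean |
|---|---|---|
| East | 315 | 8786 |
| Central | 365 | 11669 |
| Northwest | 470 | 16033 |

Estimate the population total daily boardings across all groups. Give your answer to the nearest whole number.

14562285

East: 315·8786 = 2767590
Central: 365·11669 = 4259185
Northwest: 470·16033 = 7535510
τ̂ = Σ Nₕx̄ₕ = 14562285.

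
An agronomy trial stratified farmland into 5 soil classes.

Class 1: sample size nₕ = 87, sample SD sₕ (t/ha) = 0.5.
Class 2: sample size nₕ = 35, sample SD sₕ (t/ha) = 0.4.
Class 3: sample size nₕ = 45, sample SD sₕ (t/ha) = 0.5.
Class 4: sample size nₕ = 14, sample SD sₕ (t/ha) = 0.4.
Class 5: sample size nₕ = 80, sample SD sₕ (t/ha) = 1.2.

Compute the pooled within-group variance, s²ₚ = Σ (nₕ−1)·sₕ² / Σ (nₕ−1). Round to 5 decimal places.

0.60070

1: (87−1)·0.5² = 86·0.25 = 21.5
2: (35−1)·0.4² = 34·0.16 = 5.44
3: (45−1)·0.5² = 44·0.25 = 11
4: (14−1)·0.4² = 13·0.16 = 2.08
5: (80−1)·1.2² = 79·1.44 = 113.76
Numerator = 153.78; denominator = Σ(nₕ−1) = 256.
s²ₚ = 153.78/256 = 0.6007031... → 0.60070.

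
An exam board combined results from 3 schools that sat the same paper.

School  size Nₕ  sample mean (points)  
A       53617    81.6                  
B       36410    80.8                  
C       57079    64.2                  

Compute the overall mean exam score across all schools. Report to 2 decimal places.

74.65

N = 147106; weights Wₕ = Nₕ/N = (0.3645, 0.2475, 0.3880).
x̄_st = Σ Wₕ·x̄ₕ = 0.3645·81.6 + 0.2475·80.8 + 0.3880·64.2 ≈ 74.6506...
→ 74.65.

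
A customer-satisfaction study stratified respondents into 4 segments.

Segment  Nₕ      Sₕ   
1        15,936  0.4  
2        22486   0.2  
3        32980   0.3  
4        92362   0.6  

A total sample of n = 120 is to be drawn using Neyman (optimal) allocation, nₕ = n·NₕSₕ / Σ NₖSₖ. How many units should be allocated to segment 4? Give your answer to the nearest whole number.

87

1: NₕSₕ = 15936·0.4 = 6374.4
2: NₕSₕ = 22486·0.2 = 4497.2
3: NₕSₕ = 32980·0.3 = 9894
4: NₕSₕ = 92362·0.6 = 55417.2
Σ NₕSₕ = 76182.8.
n_4 = 120·55417.2/76182.8 = 87.291... → 87.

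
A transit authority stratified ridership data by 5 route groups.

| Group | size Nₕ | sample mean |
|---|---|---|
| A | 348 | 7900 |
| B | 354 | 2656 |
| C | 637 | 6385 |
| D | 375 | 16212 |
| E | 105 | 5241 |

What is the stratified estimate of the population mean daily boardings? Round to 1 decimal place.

N = 348 + 354 + 637 + 375 + 105 = 1819.
The stratified mean weights each stratum mean by its population share Nₕ/N.
Σ Nₕx̄ₕ = 348·7900 + 354·2656 + 637·6385 + 375·16212 + 105·5241 = 2749200 + 940224 + 4067245 + 6079500 + 550305 = 14386474.
Divide by N: 14386474 / 1819 = 7909.002... → 7909.0.

7909.0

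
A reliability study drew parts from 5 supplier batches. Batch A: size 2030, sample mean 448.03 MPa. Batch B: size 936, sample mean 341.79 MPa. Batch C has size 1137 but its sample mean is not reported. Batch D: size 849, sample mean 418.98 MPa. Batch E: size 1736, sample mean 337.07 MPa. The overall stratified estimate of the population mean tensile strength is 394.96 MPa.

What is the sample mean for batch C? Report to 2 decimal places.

414.43

Σ Nₕx̄ₕ = N·μ, so 1137·x̄_C = 6688·394.96 − (2030·448.03 + 936·341.79 + 849·418.98 + 1736·337.07).
= 2641492.48 − 2170283.88 = 471208.6.
x̄_C = 471208.6 / 1137 = 414.4315... → 414.43.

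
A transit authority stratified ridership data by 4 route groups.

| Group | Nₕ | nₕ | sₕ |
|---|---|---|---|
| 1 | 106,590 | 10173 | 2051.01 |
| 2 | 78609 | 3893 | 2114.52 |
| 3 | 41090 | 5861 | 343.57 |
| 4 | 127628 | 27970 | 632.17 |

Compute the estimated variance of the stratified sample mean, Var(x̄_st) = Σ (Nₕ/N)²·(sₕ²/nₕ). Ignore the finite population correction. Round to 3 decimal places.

N = 353917. Term for each stratum: Wₕ²sₕ²/nₕ.
Var(x̄_st) = 37.507368 + 56.660563 + 0.271474 + 1.858080 = 96.297485 → 96.297.

96.297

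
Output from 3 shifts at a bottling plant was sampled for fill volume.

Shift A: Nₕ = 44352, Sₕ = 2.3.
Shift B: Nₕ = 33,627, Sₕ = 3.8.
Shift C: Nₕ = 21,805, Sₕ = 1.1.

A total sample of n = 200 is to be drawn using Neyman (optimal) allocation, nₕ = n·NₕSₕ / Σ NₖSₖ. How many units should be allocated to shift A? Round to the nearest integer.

A: NₕSₕ = 44352·2.3 = 102009.6
B: NₕSₕ = 33627·3.8 = 127782.6
C: NₕSₕ = 21805·1.1 = 23985.5
Σ NₕSₕ = 253777.7.
n_A = 200·102009.6/253777.7 = 80.393... → 80.

80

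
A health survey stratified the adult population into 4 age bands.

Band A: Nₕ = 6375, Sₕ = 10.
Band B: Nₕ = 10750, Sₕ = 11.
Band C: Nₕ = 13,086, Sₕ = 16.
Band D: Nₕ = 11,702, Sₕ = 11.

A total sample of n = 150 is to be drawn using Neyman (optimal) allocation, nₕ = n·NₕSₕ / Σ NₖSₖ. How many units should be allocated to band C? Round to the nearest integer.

60

A: NₕSₕ = 6375·10 = 63750
B: NₕSₕ = 10750·11 = 118250
C: NₕSₕ = 13086·16 = 209376
D: NₕSₕ = 11702·11 = 128722
Σ NₕSₕ = 520098.
n_C = 150·209376/520098 = 60.386... → 60.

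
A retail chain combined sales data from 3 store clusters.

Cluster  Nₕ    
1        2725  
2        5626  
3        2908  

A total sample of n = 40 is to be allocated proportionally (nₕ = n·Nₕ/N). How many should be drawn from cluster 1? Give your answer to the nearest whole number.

10

N = 2725 + 5626 + 2908 = 11259.
n_1 = 40·2725/11259 = 9.681... → 10.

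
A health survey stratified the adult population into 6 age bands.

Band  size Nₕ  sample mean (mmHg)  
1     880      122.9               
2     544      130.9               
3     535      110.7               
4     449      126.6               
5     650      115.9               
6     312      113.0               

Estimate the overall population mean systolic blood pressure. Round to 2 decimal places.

x̄_st = (Σ Nₕx̄ₕ) / (Σ Nₕ) = (880·122.9 + 544·130.9 + 535·110.7 + 449·126.6 + 650·115.9 + 312·113.0) / 3370
= 406020.5 / 3370 = 120.4809... → 120.48.

120.48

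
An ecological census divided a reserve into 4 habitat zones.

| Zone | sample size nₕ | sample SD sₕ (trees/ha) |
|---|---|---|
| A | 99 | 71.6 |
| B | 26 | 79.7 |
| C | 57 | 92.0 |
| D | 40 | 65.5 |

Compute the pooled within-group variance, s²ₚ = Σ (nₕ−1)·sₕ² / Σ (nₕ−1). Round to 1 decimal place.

5974.8

A: (99−1)·71.6² = 98·5126.56 = 502402.88
B: (26−1)·79.7² = 25·6352.09 = 158802.25
C: (57−1)·92.0² = 56·8464 = 473984
D: (40−1)·65.5² = 39·4290.25 = 167319.75
Numerator = 1302508.88; denominator = Σ(nₕ−1) = 218.
s²ₚ = 1302508.88/218 = 5974.811... → 5974.8.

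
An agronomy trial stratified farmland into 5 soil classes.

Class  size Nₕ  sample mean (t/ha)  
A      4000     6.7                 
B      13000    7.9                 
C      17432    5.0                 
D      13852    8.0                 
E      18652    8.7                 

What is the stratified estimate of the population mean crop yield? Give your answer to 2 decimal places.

x̄_st = (Σ Nₕx̄ₕ) / (Σ Nₕ) = (4000·6.7 + 13000·7.9 + 17432·5.0 + 13852·8.0 + 18652·8.7) / 66936
= 489748.4 / 66936 = 7.3167... → 7.32.

7.32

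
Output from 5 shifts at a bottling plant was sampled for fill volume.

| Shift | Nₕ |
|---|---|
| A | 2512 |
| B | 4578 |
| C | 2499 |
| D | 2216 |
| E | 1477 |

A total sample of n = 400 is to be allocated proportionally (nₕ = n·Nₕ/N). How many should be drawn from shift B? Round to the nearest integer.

138

Share of shift B = 4578/13282 = 0.34468.
Allocate 400 × 0.34468 = 137.871... → 138.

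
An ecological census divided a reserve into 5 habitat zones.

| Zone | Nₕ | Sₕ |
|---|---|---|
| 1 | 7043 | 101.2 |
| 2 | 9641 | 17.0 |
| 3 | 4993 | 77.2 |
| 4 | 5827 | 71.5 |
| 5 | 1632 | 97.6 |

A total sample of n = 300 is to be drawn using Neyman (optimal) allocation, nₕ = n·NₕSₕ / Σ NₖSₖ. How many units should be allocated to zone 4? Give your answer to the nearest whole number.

Σ NₕSₕ = 7043·101.2 + 9641·17.0 + 4993·77.2 + 5827·71.5 + 1632·97.6 = 1838021.9.
Share for 4: 416630.5/1838021.9 = 0.22667.
n_4 = 300 × 0.22667 = 68.002... → 68.

68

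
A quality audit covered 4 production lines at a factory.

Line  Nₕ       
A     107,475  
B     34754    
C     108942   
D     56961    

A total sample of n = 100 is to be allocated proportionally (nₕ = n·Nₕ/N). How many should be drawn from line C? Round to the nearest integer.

N = 107475 + 34754 + 108942 + 56961 = 308132.
n_C = 100·108942/308132 = 35.356... → 35.

35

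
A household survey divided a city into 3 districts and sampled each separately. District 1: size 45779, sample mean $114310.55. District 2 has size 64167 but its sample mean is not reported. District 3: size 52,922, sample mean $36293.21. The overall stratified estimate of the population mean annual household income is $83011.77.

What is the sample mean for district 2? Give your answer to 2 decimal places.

99213.44

Σ Nₕx̄ₕ = N·μ, so 64167·x̄_2 = 162868·83011.77 − (45779·114310.55 + 52922·36293.21).
= 13519960956.36 − 7153731928.07 = 6366229028.29.
x̄_2 = 6366229028.29 / 64167 = 99213.4435... → 99213.44.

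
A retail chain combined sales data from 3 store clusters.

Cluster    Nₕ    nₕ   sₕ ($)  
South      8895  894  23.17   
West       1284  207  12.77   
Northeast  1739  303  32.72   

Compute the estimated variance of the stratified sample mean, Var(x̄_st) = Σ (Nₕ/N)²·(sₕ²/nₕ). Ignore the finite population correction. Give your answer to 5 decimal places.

0.41887

N = 11918. Term for each stratum: Wₕ²sₕ²/nₕ.
Var(x̄_st) = 0.33450275 + 0.00914397 + 0.07522745 = 0.41887417 → 0.41887.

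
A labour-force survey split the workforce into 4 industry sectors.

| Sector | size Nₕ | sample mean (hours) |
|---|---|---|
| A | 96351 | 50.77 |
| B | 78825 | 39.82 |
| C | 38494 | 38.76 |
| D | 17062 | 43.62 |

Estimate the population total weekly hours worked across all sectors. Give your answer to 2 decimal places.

10266823.65

Population total = Σ Nₕ·x̄ₕ (each stratum's size times its mean).
96351·50.77 + 78825·39.82 + 38494·38.76 + 17062·43.62 = 4891740.27 + 3138811.5 + 1492027.44 + 744244.44 = 10266823.65.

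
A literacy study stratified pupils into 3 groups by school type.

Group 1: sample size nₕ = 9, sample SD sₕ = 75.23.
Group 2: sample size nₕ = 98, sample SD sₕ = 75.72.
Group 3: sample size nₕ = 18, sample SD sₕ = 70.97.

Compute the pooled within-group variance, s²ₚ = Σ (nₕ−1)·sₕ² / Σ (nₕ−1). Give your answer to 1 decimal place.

Degrees of freedom: 8 + 97 + 17 = 122.
Σ(nₕ−1)sₕ² = 8·5659.5529 + 97·5733.5184 + 17·5036.7409 = 687052.3033.
s²ₚ = 687052.3033 / 122 = 5631.576... → 5631.6.

5631.6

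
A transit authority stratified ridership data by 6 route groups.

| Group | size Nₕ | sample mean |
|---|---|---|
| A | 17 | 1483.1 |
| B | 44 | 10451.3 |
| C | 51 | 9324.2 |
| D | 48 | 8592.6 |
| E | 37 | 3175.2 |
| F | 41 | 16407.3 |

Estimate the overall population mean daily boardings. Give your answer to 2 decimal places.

N = 17 + 44 + 51 + 48 + 37 + 41 = 238.
The stratified mean weights each stratum mean by its population share Nₕ/N.
Σ Nₕx̄ₕ = 17·1483.1 + 44·10451.3 + 51·9324.2 + 48·8592.6 + 37·3175.2 + 41·16407.3 = 25212.7 + 459857.2 + 475534.2 + 412444.8 + 117482.4 + 672699.3 = 2163230.6.
Divide by N: 2163230.6 / 238 = 9089.2042... → 9089.20.

9089.20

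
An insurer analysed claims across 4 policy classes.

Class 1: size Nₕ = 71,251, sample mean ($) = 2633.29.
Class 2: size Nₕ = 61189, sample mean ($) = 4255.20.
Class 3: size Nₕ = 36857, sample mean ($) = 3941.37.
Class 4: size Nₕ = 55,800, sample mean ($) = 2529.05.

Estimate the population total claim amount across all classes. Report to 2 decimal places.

734384042.68

Estimate total by summing Nₕ·x̄ₕ over strata.
71251·2633.29 + 61189·4255.20 + 36857·3941.37 + 55800·2529.05 = 187624545.79 + 260371432.8 + 145267074.09 + 141120990 = 734384042.68.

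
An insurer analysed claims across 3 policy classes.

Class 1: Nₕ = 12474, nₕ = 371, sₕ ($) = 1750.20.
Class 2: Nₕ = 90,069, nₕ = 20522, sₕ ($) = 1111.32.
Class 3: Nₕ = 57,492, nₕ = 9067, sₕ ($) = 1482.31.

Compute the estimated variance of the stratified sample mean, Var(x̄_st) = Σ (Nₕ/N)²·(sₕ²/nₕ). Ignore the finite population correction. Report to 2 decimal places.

N = 160035. Term for each stratum: Wₕ²sₕ²/nₕ.
Var(x̄_st) = 50.16294 + 19.06248 + 31.27515 = 100.50056 → 100.50.

100.50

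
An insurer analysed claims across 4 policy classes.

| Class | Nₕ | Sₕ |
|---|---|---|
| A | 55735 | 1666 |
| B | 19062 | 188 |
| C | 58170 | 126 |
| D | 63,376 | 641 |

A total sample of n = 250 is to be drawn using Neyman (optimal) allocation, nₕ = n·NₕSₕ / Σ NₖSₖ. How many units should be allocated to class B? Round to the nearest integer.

A: NₕSₕ = 55735·1666 = 92854510
B: NₕSₕ = 19062·188 = 3583656
C: NₕSₕ = 58170·126 = 7329420
D: NₕSₕ = 63376·641 = 40624016
Σ NₕSₕ = 144391602.
n_B = 250·3583656/144391602 = 6.205... → 6.

6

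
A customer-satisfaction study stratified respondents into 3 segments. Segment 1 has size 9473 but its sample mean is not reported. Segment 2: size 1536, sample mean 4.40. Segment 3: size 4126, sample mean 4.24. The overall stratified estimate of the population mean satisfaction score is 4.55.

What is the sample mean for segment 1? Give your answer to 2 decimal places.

4.71

N = 9473 + 1536 + 4126 = 15135.
Overall total = μ·N = 4.55·15135 = 68864.25.
Subtract the known strata: 1536·4.40 + 4126·4.24 = 24252.64.
Remaining total for segment 1: 68864.25 − 24252.64 = 44611.61.
Divide by its size: 44611.61 / 9473 = 4.7093... → 4.71.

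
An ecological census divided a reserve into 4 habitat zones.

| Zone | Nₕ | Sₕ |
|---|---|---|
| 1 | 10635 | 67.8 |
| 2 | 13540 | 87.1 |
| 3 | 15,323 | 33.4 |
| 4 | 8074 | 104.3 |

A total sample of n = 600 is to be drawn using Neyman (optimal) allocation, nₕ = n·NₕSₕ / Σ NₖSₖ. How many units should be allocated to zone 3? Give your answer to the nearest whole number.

1: NₕSₕ = 10635·67.8 = 721053
2: NₕSₕ = 13540·87.1 = 1179334
3: NₕSₕ = 15323·33.4 = 511788.2
4: NₕSₕ = 8074·104.3 = 842118.2
Σ NₕSₕ = 3254293.4.
n_3 = 600·511788.2/3254293.4 = 94.359... → 94.

94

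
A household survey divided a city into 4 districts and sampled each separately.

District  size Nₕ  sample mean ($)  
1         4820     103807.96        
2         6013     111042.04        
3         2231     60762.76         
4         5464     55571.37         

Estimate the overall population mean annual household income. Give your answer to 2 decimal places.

N = 4820 + 6013 + 2231 + 5464 = 18528.
Overall mean = Σ (Nₕ/N)·x̄ₕ — weight by population share, not a simple average.
Σ Nₕx̄ₕ = 4820·103807.96 + 6013·111042.04 + 2231·60762.76 + 5464·55571.37 = 500354367.2 + 667695786.52 + 135561717.56 + 303641965.68 = 1607253836.96.
Divide by N: 1607253836.96 / 18528 = 86747.2926... → 86747.29.

86747.29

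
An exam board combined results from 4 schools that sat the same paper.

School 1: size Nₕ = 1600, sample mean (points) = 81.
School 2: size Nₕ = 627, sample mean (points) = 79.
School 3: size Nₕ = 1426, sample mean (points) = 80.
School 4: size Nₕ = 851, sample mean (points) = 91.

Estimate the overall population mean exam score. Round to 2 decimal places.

N = 4504; weights Wₕ = Nₕ/N = (0.3552, 0.1392, 0.3166, 0.1889).
x̄_st = Σ Wₕ·x̄ₕ = 0.3552·81 + 0.1392·79 + 0.3166·80 + 0.1889·91 ≈ 82.2944...
→ 82.29.

82.29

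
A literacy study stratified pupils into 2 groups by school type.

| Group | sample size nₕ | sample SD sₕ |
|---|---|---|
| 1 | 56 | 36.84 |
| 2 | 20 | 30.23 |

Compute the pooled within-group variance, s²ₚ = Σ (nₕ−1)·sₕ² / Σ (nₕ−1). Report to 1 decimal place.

1243.4

1: (56−1)·36.84² = 55·1357.1856 = 74645.208
2: (20−1)·30.23² = 19·913.8529 = 17363.2051
Numerator = 92008.4131; denominator = Σ(nₕ−1) = 74.
s²ₚ = 92008.4131/74 = 1243.357... → 1243.4.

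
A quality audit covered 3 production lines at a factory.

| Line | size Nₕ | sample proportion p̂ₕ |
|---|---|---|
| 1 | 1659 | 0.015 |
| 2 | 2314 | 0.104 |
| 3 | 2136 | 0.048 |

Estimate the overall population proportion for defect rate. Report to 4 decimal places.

Wₕ = Nₕ/N with N = 6109: 0.2716, 0.3788, 0.3496.
p̂_st = 0.2716·0.015 + 0.3788·0.104 + 0.3496·0.048 ≈ 0.060250... → 0.0603.

0.0603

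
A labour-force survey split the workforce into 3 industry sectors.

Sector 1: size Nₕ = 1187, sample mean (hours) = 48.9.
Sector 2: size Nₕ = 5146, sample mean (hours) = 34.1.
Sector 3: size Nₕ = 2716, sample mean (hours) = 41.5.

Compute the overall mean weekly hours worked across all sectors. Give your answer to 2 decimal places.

38.26

x̄_st = (Σ Nₕx̄ₕ) / (Σ Nₕ) = (1187·48.9 + 5146·34.1 + 2716·41.5) / 9049
= 346236.9 / 9049 = 38.2624... → 38.26.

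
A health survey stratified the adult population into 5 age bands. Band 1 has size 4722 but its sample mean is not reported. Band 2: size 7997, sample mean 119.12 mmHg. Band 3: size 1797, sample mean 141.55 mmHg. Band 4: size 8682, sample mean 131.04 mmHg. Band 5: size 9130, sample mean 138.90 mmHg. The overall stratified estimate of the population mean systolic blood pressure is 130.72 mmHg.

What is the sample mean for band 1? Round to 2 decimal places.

129.84

N = 4722 + 7997 + 1797 + 8682 + 9130 = 32328.
Overall total = μ·N = 130.72·32328 = 4225916.16.
Subtract the known strata: 7997·119.12 + 1797·141.55 + 8682·131.04 + 9130·138.90 = 3612814.27.
Remaining total for band 1: 4225916.16 − 3612814.27 = 613101.89.
Divide by its size: 613101.89 / 4722 = 129.8395... → 129.84.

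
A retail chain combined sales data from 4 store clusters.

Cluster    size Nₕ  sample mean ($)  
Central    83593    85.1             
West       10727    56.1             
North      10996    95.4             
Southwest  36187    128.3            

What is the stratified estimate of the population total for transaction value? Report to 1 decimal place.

Estimate total by summing Nₕ·x̄ₕ over strata.
83593·85.1 + 10727·56.1 + 10996·95.4 + 36187·128.3 = 7113764.3 + 601784.7 + 1049018.4 + 4642792.1 = 13407359.5.

13407359.5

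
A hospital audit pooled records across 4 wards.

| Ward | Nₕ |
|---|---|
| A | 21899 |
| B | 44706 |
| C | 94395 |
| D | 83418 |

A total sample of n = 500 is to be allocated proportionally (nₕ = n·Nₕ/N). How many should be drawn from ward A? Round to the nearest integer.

N = 21899 + 44706 + 94395 + 83418 = 244418.
n_A = 500·21899/244418 = 44.798... → 45.

45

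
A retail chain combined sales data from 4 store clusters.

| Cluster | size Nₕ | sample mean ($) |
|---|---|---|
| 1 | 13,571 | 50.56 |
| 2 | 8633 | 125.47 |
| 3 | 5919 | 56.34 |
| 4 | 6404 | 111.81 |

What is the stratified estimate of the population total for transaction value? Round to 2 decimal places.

2818839.97

Population total = Σ Nₕ·x̄ₕ (each stratum's size times its mean).
13571·50.56 + 8633·125.47 + 5919·56.34 + 6404·111.81 = 686149.76 + 1083182.51 + 333476.46 + 716031.24 = 2818839.97.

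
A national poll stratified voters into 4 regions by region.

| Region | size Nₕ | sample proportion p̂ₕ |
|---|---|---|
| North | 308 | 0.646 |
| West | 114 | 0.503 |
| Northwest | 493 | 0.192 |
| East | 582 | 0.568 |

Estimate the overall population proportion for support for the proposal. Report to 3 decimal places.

N = 308 + 114 + 493 + 582 = 1497.
Overall proportion = Σ (Nₕ/N)·p̂ₕ.
Σ Nₕp̂ₕ = 198.968 + 57.342 + 94.656 + 330.576 = 681.542.
681.542 / 1497 = 0.45527... → 0.455.

0.455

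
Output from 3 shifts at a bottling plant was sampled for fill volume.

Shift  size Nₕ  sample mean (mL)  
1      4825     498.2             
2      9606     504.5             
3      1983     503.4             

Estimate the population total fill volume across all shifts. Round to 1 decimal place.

1: 4825·498.2 = 2403815
2: 9606·504.5 = 4846227
3: 1983·503.4 = 998242.2
τ̂ = Σ Nₕx̄ₕ = 8248284.2.

8248284.2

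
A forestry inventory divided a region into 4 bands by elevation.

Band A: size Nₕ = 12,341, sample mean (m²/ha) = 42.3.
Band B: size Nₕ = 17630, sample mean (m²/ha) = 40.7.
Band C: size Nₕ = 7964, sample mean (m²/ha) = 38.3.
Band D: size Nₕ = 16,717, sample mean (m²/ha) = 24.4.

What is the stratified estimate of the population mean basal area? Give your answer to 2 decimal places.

35.73

N = 54652; weights Wₕ = Nₕ/N = (0.2258, 0.3226, 0.1457, 0.3059).
x̄_st = Σ Wₕ·x̄ₕ = 0.2258·42.3 + 0.3226·40.7 + 0.1457·38.3 + 0.3059·24.4 ≈ 35.7257...
→ 35.73.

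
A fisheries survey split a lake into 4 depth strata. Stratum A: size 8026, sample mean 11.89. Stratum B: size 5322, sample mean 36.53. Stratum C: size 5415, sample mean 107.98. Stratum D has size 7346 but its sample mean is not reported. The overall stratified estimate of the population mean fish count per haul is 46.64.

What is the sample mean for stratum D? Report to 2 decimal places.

Σ Nₕx̄ₕ = N·μ, so 7346·x̄_D = 26109·46.64 − (8026·11.89 + 5322·36.53 + 5415·107.98).
= 1217723.76 − 874553.5 = 343170.26.
x̄_D = 343170.26 / 7346 = 46.7153... → 46.72.

46.72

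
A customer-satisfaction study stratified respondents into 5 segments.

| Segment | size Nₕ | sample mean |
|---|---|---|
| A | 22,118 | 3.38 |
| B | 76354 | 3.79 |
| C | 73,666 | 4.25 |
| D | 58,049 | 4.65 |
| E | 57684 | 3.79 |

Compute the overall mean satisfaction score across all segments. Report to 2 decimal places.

N = 287871; weights Wₕ = Nₕ/N = (0.0768, 0.2652, 0.2559, 0.2016, 0.2004).
x̄_st = Σ Wₕ·x̄ₕ = 0.0768·3.38 + 0.2652·3.79 + 0.2559·4.25 + 0.2016·4.65 + 0.2004·3.79 ≈ 4.0496...
→ 4.05.

4.05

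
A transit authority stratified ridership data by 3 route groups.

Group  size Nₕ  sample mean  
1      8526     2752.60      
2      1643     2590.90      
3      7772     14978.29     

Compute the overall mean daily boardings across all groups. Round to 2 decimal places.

8033.93

N = 17941; weights Wₕ = Nₕ/N = (0.4752, 0.0916, 0.4332).
x̄_st = Σ Wₕ·x̄ₕ = 0.4752·2752.60 + 0.0916·2590.90 + 0.4332·14978.29 ≈ 8033.9327...
→ 8033.93.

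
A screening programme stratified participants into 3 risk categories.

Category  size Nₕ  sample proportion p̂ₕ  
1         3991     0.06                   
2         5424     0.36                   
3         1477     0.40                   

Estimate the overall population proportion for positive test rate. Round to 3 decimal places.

0.255

Wₕ = Nₕ/N with N = 10892: 0.3664, 0.4980, 0.1356.
p̂_st = 0.3664·0.06 + 0.4980·0.36 + 0.1356·0.40 ≈ 0.25550... → 0.255.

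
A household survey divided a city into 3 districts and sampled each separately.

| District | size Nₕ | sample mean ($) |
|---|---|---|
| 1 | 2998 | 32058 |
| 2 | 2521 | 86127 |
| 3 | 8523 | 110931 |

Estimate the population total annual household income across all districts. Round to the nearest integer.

1: 2998·32058 = 96109884
2: 2521·86127 = 217126167
3: 8523·110931 = 945464913
τ̂ = Σ Nₕx̄ₕ = 1258700964.

1258700964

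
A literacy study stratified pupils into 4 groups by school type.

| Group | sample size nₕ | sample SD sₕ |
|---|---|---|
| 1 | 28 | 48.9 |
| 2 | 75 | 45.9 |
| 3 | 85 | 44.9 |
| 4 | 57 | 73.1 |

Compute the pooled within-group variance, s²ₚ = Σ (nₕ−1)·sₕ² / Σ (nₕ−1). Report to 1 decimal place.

Degrees of freedom: 27 + 74 + 84 + 56 = 241.
Σ(nₕ−1)sₕ² = 27·2391.21 + 74·2106.81 + 84·2016.01 + 56·5343.61 = 689053.61.
s²ₚ = 689053.61 / 241 = 2859.144... → 2859.1.

2859.1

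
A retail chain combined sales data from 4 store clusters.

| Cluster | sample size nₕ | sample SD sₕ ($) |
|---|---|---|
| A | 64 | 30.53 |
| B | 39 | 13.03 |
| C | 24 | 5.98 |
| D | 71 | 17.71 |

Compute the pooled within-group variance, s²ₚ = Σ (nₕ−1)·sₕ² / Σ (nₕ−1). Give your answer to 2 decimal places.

453.35

Degrees of freedom: 63 + 38 + 23 + 70 = 194.
Σ(nₕ−1)sₕ² = 63·932.0809 + 38·169.7809 + 23·35.7604 + 70·313.6441 = 87950.3471.
s²ₚ = 87950.3471 / 194 = 453.3523... → 453.35.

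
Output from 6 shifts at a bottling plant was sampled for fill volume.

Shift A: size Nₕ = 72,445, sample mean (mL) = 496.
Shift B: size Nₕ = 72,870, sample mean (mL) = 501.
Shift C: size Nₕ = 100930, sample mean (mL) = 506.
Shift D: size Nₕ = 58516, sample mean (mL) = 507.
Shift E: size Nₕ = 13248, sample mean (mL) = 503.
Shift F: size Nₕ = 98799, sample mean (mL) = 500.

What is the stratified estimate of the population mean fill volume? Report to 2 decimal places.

x̄_st = (Σ Nₕx̄ₕ) / (Σ Nₕ) = (72445·496 + 72870·501 + 100930·506 + 58516·507 + 13248·503 + 98799·500) / 416808
= 209242026 / 416808 = 502.0106... → 502.01.

502.01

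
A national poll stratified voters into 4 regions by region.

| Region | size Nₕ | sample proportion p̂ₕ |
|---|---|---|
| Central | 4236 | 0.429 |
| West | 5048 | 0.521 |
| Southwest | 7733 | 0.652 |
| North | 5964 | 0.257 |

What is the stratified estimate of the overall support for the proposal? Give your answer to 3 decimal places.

0.480

N = 4236 + 5048 + 7733 + 5964 = 22981.
Overall proportion = Σ (Nₕ/N)·p̂ₕ.
Σ Nₕp̂ₕ = 1817.244 + 2630.008 + 5041.916 + 1532.748 = 11021.916.
11021.916 / 22981 = 0.47961... → 0.480.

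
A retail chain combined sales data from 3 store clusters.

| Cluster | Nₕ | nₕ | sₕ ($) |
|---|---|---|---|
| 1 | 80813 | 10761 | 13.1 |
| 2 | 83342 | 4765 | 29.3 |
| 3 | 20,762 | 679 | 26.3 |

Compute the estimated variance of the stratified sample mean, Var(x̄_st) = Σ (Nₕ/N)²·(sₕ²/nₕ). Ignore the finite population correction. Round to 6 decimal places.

N = 184917; Wₕ = Nₕ/N.
cluster 1: (80813/184917)²·13.1²/10761 = 0.003045781
cluster 2: (83342/184917)²·29.3²/4765 = 0.036597085
cluster 3: (20762/184917)²·26.3²/679 = 0.012841815
Sum = 0.052484682 → 0.052485.

0.052485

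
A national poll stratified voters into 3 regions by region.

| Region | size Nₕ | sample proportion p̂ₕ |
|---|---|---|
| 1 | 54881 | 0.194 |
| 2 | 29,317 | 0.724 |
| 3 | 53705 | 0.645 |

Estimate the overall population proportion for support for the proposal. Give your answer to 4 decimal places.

Wₕ = Nₕ/N with N = 137903: 0.3980, 0.2126, 0.3894.
p̂_st = 0.3980·0.194 + 0.2126·0.724 + 0.3894·0.645 ≈ 0.482311... → 0.4823.

0.4823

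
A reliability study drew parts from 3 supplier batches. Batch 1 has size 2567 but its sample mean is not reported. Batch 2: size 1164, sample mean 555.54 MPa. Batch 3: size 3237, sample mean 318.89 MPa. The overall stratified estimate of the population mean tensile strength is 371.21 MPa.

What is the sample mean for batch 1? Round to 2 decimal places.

353.60

Σ Nₕx̄ₕ = N·μ, so 2567·x̄_1 = 6968·371.21 − (1164·555.54 + 3237·318.89).
= 2586591.28 − 1678895.49 = 907695.79.
x̄_1 = 907695.79 / 2567 = 353.6018... → 353.60.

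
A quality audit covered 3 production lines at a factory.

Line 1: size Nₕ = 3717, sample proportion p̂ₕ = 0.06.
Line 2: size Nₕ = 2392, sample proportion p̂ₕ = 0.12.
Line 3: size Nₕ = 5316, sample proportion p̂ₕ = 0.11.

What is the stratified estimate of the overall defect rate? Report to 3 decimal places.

0.096

Wₕ = Nₕ/N with N = 11425: 0.3253, 0.2094, 0.4653.
p̂_st = 0.3253·0.06 + 0.2094·0.12 + 0.4653·0.11 ≈ 0.09583... → 0.096.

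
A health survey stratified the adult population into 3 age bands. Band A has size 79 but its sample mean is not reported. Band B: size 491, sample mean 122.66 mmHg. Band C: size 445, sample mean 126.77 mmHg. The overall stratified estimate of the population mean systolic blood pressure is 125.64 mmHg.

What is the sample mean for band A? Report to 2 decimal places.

Σ Nₕx̄ₕ = N·μ, so 79·x̄_A = 1015·125.64 − (491·122.66 + 445·126.77).
= 127524.6 − 116638.71 = 10885.89.
x̄_A = 10885.89 / 79 = 137.7961... → 137.80.

137.80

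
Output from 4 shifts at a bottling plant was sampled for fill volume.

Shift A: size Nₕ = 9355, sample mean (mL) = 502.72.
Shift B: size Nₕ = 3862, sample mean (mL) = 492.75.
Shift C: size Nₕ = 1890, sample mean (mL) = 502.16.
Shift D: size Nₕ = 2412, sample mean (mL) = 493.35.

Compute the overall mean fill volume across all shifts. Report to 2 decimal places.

x̄_st = (Σ Nₕx̄ₕ) / (Σ Nₕ) = (9355·502.72 + 3862·492.75 + 1890·502.16 + 2412·493.35) / 17519
= 8744988.7 / 17519 = 499.1717... → 499.17.

499.17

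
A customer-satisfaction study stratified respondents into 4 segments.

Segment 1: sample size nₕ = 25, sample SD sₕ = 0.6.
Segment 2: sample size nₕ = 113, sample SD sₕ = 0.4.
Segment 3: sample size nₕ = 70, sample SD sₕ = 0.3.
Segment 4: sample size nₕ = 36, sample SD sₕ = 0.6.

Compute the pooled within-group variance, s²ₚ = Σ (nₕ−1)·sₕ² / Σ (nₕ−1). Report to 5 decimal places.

Degrees of freedom: 24 + 112 + 69 + 35 = 240.
Σ(nₕ−1)sₕ² = 24·0.36 + 112·0.16 + 69·0.09 + 35·0.36 = 45.37.
s²ₚ = 45.37 / 240 = 0.1890417... → 0.18904.

0.18904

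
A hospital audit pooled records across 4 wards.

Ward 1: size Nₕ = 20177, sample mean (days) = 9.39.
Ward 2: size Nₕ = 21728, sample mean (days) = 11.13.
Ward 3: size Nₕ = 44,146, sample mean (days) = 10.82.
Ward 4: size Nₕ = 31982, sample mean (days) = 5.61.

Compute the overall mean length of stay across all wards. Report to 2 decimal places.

9.22

N = 118033; weights Wₕ = Nₕ/N = (0.1709, 0.1841, 0.3740, 0.2710).
x̄_st = Σ Wₕ·x̄ₕ = 0.1709·9.39 + 0.1841·11.13 + 0.3740·10.82 + 0.2710·5.61 ≈ 9.2209...
→ 9.22.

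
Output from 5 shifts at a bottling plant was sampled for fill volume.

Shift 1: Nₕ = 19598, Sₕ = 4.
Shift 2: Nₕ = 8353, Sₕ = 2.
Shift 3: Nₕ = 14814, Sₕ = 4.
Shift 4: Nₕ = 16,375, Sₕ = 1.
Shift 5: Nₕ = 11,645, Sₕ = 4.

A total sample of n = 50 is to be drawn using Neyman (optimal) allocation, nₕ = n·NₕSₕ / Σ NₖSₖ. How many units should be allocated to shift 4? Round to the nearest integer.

1: NₕSₕ = 19598·4 = 78392
2: NₕSₕ = 8353·2 = 16706
3: NₕSₕ = 14814·4 = 59256
4: NₕSₕ = 16375·1 = 16375
5: NₕSₕ = 11645·4 = 46580
Σ NₕSₕ = 217309.
n_4 = 50·16375/217309 = 3.768... → 4.

4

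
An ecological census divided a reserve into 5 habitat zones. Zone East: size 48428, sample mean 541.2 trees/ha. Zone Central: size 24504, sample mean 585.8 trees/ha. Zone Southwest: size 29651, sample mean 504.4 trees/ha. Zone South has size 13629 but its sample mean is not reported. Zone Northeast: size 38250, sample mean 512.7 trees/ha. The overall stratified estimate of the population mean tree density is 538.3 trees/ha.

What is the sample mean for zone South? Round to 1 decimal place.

N = 48428 + 24504 + 29651 + 13629 + 38250 = 154462.
Overall total = μ·N = 538.3·154462 = 83146894.6.
Subtract the known strata: 48428·541.2 + 24504·585.8 + 29651·504.4 + 38250·512.7 = 75130416.2.
Remaining total for zone South: 83146894.6 − 75130416.2 = 8016478.4.
Divide by its size: 8016478.4 / 13629 = 588.193... → 588.2.

588.2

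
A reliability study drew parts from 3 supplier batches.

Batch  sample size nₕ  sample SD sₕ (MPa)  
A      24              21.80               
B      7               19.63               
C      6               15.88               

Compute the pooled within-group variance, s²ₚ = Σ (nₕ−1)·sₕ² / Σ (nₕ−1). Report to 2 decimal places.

426.57

Degrees of freedom: 23 + 6 + 5 = 34.
Σ(nₕ−1)sₕ² = 23·475.24 + 6·385.3369 + 5·252.1744 = 14503.4134.
s²ₚ = 14503.4134 / 34 = 426.5710... → 426.57.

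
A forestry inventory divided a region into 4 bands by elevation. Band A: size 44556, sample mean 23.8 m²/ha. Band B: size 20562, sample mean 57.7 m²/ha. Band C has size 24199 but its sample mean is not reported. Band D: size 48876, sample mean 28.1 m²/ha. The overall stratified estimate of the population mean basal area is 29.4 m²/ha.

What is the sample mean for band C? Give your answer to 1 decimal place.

18.3

N = 44556 + 20562 + 24199 + 48876 = 138193.
Overall total = μ·N = 29.4·138193 = 4062874.2.
Subtract the known strata: 44556·23.8 + 20562·57.7 + 48876·28.1 = 3620275.8.
Remaining total for band C: 4062874.2 − 3620275.8 = 442598.4.
Divide by its size: 442598.4 / 24199 = 18.290... → 18.3.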